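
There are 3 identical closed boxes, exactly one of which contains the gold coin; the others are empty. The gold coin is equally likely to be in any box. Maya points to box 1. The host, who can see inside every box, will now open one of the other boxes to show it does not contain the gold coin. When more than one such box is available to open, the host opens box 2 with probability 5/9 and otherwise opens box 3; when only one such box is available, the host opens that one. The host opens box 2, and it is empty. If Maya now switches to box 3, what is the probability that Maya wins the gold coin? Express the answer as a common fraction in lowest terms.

Condition on the true location of the gold coin.
If it is in box 1 (prior 1/3): box 2 is available, opened with probability 5/9; weight (1/3)·(5/9) = 5/27.
If it is in box 2 (prior 1/3): the host opened box 2, so this case is ruled out; weight (1/3)·0 = 0.
If it is in box 3 (prior 1/3): only box 2 is available, probability 1; weight (1/3)·1 = 1/3.
The weights sum to 14/27.
So P(the gold coin in box 3 | the host opened box 2) = (1/3) / (14/27) = 9/14.

9/14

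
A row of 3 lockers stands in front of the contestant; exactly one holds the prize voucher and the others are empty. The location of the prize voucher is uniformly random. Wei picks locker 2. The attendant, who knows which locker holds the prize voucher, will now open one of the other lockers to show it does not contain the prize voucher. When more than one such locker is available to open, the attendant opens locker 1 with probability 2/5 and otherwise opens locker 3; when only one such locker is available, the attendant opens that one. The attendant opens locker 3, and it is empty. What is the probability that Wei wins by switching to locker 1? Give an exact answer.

Apply Bayes' rule, conditioning on where the prize voucher actually is.
If it is in locker 1 (prior 1/3): only locker 3 is available, probability 1; weight (1/3)·1 = 1/3.
If it is in locker 2 (prior 1/3): locker 1 is available but not opened, probability 3/5; weight (1/3)·(3/5) = 1/5.
If it is in locker 3 (prior 1/3): the attendant opened locker 3, so this case is ruled out; weight (1/3)·0 = 0.
The weights sum to 8/15.
So P(the prize voucher in locker 1 | the attendant opened locker 3) = (1/3) / (8/15) = 5/8.

5/8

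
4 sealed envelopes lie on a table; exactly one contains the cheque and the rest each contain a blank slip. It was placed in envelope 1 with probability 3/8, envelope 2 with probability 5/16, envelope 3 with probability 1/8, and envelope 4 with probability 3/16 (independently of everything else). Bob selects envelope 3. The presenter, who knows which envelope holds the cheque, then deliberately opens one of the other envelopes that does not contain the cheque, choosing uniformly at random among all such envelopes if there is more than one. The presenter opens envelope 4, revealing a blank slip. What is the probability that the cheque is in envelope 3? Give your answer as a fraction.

Condition on the true location of the cheque.
If it is in envelope 1 (prior 3/8): the presenter has 2 equally likely choices, so probability 1/2; weight (3/8)·(1/2) = 3/16.
If it is in envelope 2 (prior 5/16): the presenter has 2 equally likely choices, so probability 1/2; weight (5/16)·(1/2) = 5/32.
If it is in envelope 3 (prior 1/8): the presenter has 3 equally likely choices, so probability 1/3; weight (1/8)·(1/3) = 1/24.
If it is in envelope 4 (prior 3/16): the presenter opened envelope 4, so this case is ruled out; weight (3/16)·0 = 0.
The weights sum to 37/96.
So P(the cheque in envelope 3 | the presenter opened envelope 4) = (1/24) / (37/96) = 4/37.

4/37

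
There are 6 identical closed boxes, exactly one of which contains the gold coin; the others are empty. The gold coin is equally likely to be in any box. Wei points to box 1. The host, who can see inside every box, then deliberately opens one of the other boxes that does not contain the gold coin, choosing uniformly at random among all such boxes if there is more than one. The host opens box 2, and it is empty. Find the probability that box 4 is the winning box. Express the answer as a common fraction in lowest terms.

5/24

Consider each possible location of the gold coin in turn.
If it is in box 1 (prior 1/6): the host has 5 equally likely choices, so probability 1/5; weight (1/6)·(1/5) = 1/30.
If it is in box 2 (prior 1/6): the host opened box 2, so this case is ruled out; weight (1/6)·0 = 0.
If it is in any of boxes 3, 4, 5, and 6 (prior 1/6 each): the host has 4 equally likely choices, so probability 1/4; weight (1/6)·(1/4) = 1/24 each.
The weights sum to 1/5.
So P(the gold coin in box 4 | the host opened box 2) = (1/24) / (1/5) = 5/24.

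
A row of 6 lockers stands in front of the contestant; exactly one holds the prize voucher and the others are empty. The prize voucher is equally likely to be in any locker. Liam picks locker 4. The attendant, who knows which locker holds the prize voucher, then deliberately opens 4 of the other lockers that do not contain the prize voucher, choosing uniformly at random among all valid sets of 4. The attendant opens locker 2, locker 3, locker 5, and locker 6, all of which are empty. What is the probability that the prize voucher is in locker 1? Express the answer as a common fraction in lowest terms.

Consider each possible location of the prize voucher in turn.
If it is in locker 1 (prior 1/6): the attendant has no choice, probability 1; weight (1/6)·1 = 1/6.
If it is in any of lockers 2, 3, 5, and 6 (prior 1/6 each): that locker was opened and seen not to hold the prize — ruled out; weight (1/6)·0 = 0 each.
If it is in locker 4 (prior 1/6): the attendant has 5 equally likely choices, so probability 1/5; weight (1/6)·(1/5) = 1/30.
The weights sum to 1/5.
So P(the prize voucher in locker 1 | the attendant opened locker 2, locker 3, locker 5, and locker 6) = (1/6) / (1/5) = 5/6.

5/6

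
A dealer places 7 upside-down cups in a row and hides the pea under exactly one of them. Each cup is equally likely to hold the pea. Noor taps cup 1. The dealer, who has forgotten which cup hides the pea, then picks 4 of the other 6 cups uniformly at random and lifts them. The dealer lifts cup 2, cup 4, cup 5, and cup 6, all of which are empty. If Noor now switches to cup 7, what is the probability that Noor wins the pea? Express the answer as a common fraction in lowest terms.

1/3

Condition on the true location of the pea.
If it is under any of cups 1, 3, and 7 (prior 1/7 each): the dealer picks exactly this set with probability 1/15 regardless, and none is the prize; weight (1/7)·(1/15) = 1/105 each.
If it is under any of cups 2, 4, 5, and 6 (prior 1/7 each): that cup was opened and seen not to hold the prize — ruled out; weight (1/7)·0 = 0 each.
The weights sum to 1/35.
So P(the pea under cup 7 | the dealer opened cup 2, cup 4, cup 5, and cup 6) = (1/105) / (1/35) = 1/3.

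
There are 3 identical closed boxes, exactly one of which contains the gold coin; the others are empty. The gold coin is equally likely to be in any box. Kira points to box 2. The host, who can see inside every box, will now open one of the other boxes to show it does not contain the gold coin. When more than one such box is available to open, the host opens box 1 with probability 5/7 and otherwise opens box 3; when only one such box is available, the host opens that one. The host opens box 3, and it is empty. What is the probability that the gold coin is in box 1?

Consider each possible location of the gold coin in turn.
If it is in box 1 (prior 1/3): only box 3 is available, probability 1; weight (1/3)·1 = 1/3.
If it is in box 2 (prior 1/3): box 1 is available but not opened, probability 2/7; weight (1/3)·(2/7) = 2/21.
If it is in box 3 (prior 1/3): the host opened box 3, so this case is ruled out; weight (1/3)·0 = 0.
The weights sum to 3/7.
So P(the gold coin in box 1 | the host opened box 3) = (1/3) / (3/7) = 7/9.

7/9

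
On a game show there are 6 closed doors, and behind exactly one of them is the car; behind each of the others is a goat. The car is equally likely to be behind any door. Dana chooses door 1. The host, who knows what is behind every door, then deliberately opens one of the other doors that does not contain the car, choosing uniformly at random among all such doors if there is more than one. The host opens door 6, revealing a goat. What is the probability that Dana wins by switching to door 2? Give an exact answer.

5/24

Apply Bayes' rule, conditioning on where the car actually is.
If it is behind door 1 (prior 1/6): the host has 5 equally likely choices, so probability 1/5; weight (1/6)·(1/5) = 1/30.
If it is behind any of doors 2, 3, 4, and 5 (prior 1/6 each): the host has 4 equally likely choices, so probability 1/4; weight (1/6)·(1/4) = 1/24 each.
If it is behind door 6 (prior 1/6): the host opened door 6, so this case is ruled out; weight (1/6)·0 = 0.
The weights sum to 1/5.
So P(the car behind door 2 | the host opened door 6) = (1/24) / (1/5) = 5/24.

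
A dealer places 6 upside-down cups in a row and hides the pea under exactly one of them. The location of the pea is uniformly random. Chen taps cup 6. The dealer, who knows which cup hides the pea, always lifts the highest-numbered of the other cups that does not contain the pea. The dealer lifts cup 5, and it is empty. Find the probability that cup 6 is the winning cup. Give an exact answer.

1/5

Apply Bayes' rule, conditioning on where the pea actually is.
If it is under any of cups 1, 2, 3, 4, and 6 (prior 1/6 each): cup 5 is the highest-numbered option available, probability 1; weight (1/6)·1 = 1/6 each.
If it is under cup 5 (prior 1/6): the dealer opened cup 5, so this case is ruled out; weight (1/6)·0 = 0.
The weights sum to 5/6.
So P(the pea under cup 6 | the dealer opened cup 5) = (1/6) / (5/6) = 1/5.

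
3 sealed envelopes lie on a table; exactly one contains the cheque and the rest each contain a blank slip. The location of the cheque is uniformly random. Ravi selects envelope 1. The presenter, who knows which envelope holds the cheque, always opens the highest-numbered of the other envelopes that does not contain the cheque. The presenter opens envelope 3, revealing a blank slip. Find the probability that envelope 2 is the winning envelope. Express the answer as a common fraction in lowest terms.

Condition on the true location of the cheque.
If it is in either of envelopes 1 and 2 (prior 1/3 each): envelope 3 is the highest-numbered option available, probability 1; weight (1/3)·1 = 1/3 each.
If it is in envelope 3 (prior 1/3): the presenter opened envelope 3, so this case is ruled out; weight (1/3)·0 = 0.
The weights sum to 2/3.
So P(the cheque in envelope 2 | the presenter opened envelope 3) = (1/3) / (2/3) = 1/2.

1/2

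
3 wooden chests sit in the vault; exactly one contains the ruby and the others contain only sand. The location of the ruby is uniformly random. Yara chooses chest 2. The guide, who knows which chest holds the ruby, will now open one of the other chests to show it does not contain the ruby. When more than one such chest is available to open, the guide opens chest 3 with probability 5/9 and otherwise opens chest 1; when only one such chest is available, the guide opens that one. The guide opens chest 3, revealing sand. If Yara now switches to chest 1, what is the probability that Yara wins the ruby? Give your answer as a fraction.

Condition on the true location of the ruby.
If it is in chest 1 (prior 1/3): only chest 3 is available, probability 1; weight (1/3)·1 = 1/3.
If it is in chest 2 (prior 1/3): chest 3 is available, opened with probability 5/9; weight (1/3)·(5/9) = 5/27.
If it is in chest 3 (prior 1/3): the guide opened chest 3, so this case is ruled out; weight (1/3)·0 = 0.
The weights sum to 14/27.
So P(the ruby in chest 1 | the guide opened chest 3) = (1/3) / (14/27) = 9/14.

9/14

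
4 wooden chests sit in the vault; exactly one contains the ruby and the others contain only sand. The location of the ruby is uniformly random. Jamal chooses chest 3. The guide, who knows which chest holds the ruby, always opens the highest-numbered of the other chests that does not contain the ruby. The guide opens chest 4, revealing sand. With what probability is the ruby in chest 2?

1/3

Condition on the true location of the ruby.
If it is in any of chests 1, 2, and 3 (prior 1/4 each): chest 4 is the highest-numbered option available, probability 1; weight (1/4)·1 = 1/4 each.
If it is in chest 4 (prior 1/4): the guide opened chest 4, so this case is ruled out; weight (1/4)·0 = 0.
The weights sum to 3/4.
So P(the ruby in chest 2 | the guide opened chest 4) = (1/4) / (3/4) = 1/3.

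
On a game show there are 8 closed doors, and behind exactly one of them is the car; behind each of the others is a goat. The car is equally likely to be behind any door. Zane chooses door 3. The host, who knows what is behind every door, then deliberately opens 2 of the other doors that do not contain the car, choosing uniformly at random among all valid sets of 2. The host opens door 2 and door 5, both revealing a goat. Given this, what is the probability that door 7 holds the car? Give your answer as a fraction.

Apply Bayes' rule, conditioning on where the car actually is.
If it is behind any of doors 1, 4, 6, 7, and 8 (prior 1/8 each): the host has 15 equally likely choices, so probability 1/15; weight (1/8)·(1/15) = 1/120 each.
If it is behind either of doors 2 and 5 (prior 1/8 each): that door was opened and seen not to hold the prize — ruled out; weight (1/8)·0 = 0 each.
If it is behind door 3 (prior 1/8): the host has 21 equally likely choices, so probability 1/21; weight (1/8)·(1/21) = 1/168.
The weights sum to 1/21.
So P(the car behind door 7 | the host opened door 2 and door 5) = (1/120) / (1/21) = 7/40.

7/40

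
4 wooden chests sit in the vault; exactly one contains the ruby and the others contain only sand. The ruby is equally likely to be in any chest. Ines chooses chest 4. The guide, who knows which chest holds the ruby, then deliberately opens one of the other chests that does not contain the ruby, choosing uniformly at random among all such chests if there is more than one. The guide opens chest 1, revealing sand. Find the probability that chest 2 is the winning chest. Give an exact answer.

Consider each possible location of the ruby in turn.
If it is in chest 1 (prior 1/4): the guide opened chest 1, so this case is ruled out; weight (1/4)·0 = 0.
If it is in either of chests 2 and 3 (prior 1/4 each): the guide has 2 equally likely choices, so probability 1/2; weight (1/4)·(1/2) = 1/8 each.
If it is in chest 4 (prior 1/4): the guide has 3 equally likely choices, so probability 1/3; weight (1/4)·(1/3) = 1/12.
The weights sum to 1/3.
So P(the ruby in chest 2 | the guide opened chest 1) = (1/8) / (1/3) = 3/8.

3/8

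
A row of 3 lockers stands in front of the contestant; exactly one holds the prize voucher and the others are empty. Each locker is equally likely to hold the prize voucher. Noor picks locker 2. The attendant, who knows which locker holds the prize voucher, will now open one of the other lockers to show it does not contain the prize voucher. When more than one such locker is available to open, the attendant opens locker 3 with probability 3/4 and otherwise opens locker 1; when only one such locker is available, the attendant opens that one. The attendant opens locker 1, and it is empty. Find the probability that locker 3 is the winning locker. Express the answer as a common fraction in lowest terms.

Condition on the true location of the prize voucher.
If it is in locker 1 (prior 1/3): the attendant opened locker 1, so this case is ruled out; weight (1/3)·0 = 0.
If it is in locker 2 (prior 1/3): locker 3 is available but not opened, probability 1/4; weight (1/3)·(1/4) = 1/12.
If it is in locker 3 (prior 1/3): only locker 1 is available, probability 1; weight (1/3)·1 = 1/3.
The weights sum to 5/12.
So P(the prize voucher in locker 3 | the attendant opened locker 1) = (1/3) / (5/12) = 4/5.

4/5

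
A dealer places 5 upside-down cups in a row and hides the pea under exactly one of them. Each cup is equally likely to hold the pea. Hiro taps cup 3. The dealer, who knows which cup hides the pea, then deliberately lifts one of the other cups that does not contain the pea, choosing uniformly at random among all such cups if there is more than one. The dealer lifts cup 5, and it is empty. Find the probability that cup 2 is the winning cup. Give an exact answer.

Apply Bayes' rule, conditioning on where the pea actually is.
If it is under any of cups 1, 2, and 4 (prior 1/5 each): the dealer has 3 equally likely choices, so probability 1/3; weight (1/5)·(1/3) = 1/15 each.
If it is under cup 3 (prior 1/5): the dealer has 4 equally likely choices, so probability 1/4; weight (1/5)·(1/4) = 1/20.
If it is under cup 5 (prior 1/5): the dealer opened cup 5, so this case is ruled out; weight (1/5)·0 = 0.
The weights sum to 1/4.
So P(the pea under cup 2 | the dealer opened cup 5) = (1/15) / (1/4) = 4/15.

4/15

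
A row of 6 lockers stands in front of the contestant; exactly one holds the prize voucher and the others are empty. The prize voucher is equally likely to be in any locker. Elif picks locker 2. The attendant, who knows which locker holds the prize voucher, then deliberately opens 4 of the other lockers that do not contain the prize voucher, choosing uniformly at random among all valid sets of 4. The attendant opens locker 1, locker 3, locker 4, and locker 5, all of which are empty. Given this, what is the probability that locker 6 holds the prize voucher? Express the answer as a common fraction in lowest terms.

5/6

Consider each possible location of the prize voucher in turn.
If it is in any of lockers 1, 3, 4, and 5 (prior 1/6 each): that locker was opened and seen not to hold the prize — ruled out; weight (1/6)·0 = 0 each.
If it is in locker 2 (prior 1/6): the attendant has 5 equally likely choices, so probability 1/5; weight (1/6)·(1/5) = 1/30.
If it is in locker 6 (prior 1/6): the attendant has no choice, probability 1; weight (1/6)·1 = 1/6.
The weights sum to 1/5.
So P(the prize voucher in locker 6 | the attendant opened locker 1, locker 3, locker 4, and locker 5) = (1/6) / (1/5) = 5/6.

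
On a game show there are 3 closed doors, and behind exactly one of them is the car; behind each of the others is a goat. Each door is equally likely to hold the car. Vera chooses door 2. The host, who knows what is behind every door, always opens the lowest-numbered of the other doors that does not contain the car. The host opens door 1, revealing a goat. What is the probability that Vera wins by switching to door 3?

Apply Bayes' rule, conditioning on where the car actually is.
If it is behind door 1 (prior 1/3): the host opened door 1, so this case is ruled out; weight (1/3)·0 = 0.
If it is behind either of doors 2 and 3 (prior 1/3 each): door 1 is the lowest-numbered option available, probability 1; weight (1/3)·1 = 1/3 each.
The weights sum to 2/3.
So P(the car behind door 3 | the host opened door 1) = (1/3) / (2/3) = 1/2.

1/2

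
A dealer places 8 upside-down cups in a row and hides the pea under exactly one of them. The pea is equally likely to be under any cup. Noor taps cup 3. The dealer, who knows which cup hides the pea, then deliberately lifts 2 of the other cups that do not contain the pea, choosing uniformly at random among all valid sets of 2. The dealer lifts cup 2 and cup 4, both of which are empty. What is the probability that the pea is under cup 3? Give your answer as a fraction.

Consider each possible location of the pea in turn.
If it is under any of cups 1, 5, 6, 7, and 8 (prior 1/8 each): the dealer has 15 equally likely choices, so probability 1/15; weight (1/8)·(1/15) = 1/120 each.
If it is under either of cups 2 and 4 (prior 1/8 each): that cup was opened and seen not to hold the prize — ruled out; weight (1/8)·0 = 0 each.
If it is under cup 3 (prior 1/8): the dealer has 21 equally likely choices, so probability 1/21; weight (1/8)·(1/21) = 1/168.
The weights sum to 1/21.
So P(the pea under cup 3 | the dealer opened cup 2 and cup 4) = (1/168) / (1/21) = 1/8.

1/8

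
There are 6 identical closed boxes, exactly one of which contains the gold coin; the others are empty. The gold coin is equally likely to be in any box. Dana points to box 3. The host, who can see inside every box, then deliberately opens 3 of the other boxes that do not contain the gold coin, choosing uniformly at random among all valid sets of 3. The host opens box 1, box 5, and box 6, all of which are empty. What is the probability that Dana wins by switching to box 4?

Condition on the true location of the gold coin.
If it is in any of boxes 1, 5, and 6 (prior 1/6 each): that box was opened and seen not to hold the prize — ruled out; weight (1/6)·0 = 0 each.
If it is in either of boxes 2 and 4 (prior 1/6 each): the host has 4 equally likely choices, so probability 1/4; weight (1/6)·(1/4) = 1/24 each.
If it is in box 3 (prior 1/6): the host has 10 equally likely choices, so probability 1/10; weight (1/6)·(1/10) = 1/60.
The weights sum to 1/10.
So P(the gold coin in box 4 | the host opened box 1, box 5, and box 6) = (1/24) / (1/10) = 5/12.

5/12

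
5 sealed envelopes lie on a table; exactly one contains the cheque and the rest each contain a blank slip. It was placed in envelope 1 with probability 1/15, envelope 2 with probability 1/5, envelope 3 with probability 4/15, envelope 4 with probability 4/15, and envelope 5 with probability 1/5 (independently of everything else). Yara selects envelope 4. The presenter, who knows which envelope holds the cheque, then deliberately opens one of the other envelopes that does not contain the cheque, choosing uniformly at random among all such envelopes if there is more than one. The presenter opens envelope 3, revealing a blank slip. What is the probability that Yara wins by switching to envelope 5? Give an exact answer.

Consider each possible location of the cheque in turn.
If it is in envelope 1 (prior 1/15): the presenter has 3 equally likely choices, so probability 1/3; weight (1/15)·(1/3) = 1/45.
If it is in either of envelopes 2 and 5 (prior 1/5 each): the presenter has 3 equally likely choices, so probability 1/3; weight (1/5)·(1/3) = 1/15 each.
If it is in envelope 3 (prior 4/15): the presenter opened envelope 3, so this case is ruled out; weight (4/15)·0 = 0.
If it is in envelope 4 (prior 4/15): the presenter has 4 equally likely choices, so probability 1/4; weight (4/15)·(1/4) = 1/15.
The weights sum to 2/9.
So P(the cheque in envelope 5 | the presenter opened envelope 3) = (1/15) / (2/9) = 3/10.

3/10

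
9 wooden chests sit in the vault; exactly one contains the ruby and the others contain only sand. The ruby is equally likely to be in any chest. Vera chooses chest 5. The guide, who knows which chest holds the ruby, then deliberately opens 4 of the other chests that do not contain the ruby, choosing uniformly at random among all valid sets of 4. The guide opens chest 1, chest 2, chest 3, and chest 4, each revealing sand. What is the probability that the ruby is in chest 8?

Apply Bayes' rule, conditioning on where the ruby actually is.
If it is in any of chests 1, 2, 3, and 4 (prior 1/9 each): that chest was opened and seen not to hold the prize — ruled out; weight (1/9)·0 = 0 each.
If it is in chest 5 (prior 1/9): the guide has 70 equally likely choices, so probability 1/70; weight (1/9)·(1/70) = 1/630.
If it is in any of chests 6, 7, 8, and 9 (prior 1/9 each): the guide has 35 equally likely choices, so probability 1/35; weight (1/9)·(1/35) = 1/315 each.
The weights sum to 1/70.
So P(the ruby in chest 8 | the guide opened chest 1, chest 2, chest 3, and chest 4) = (1/315) / (1/70) = 2/9.

2/9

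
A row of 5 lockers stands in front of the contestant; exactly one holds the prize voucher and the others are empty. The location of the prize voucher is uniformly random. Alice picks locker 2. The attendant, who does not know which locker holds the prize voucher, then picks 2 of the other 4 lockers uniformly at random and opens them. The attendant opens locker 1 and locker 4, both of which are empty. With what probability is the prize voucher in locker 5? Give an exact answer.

Consider each possible location of the prize voucher in turn.
If it is in either of lockers 1 and 4 (prior 1/5 each): that locker was opened and seen not to hold the prize — ruled out; weight (1/5)·0 = 0 each.
If it is in any of lockers 2, 3, and 5 (prior 1/5 each): the attendant picks exactly this set with probability 1/6 regardless, and none is the prize; weight (1/5)·(1/6) = 1/30 each.
The weights sum to 1/10.
So P(the prize voucher in locker 5 | the attendant opened locker 1 and locker 4) = (1/30) / (1/10) = 1/3.

1/3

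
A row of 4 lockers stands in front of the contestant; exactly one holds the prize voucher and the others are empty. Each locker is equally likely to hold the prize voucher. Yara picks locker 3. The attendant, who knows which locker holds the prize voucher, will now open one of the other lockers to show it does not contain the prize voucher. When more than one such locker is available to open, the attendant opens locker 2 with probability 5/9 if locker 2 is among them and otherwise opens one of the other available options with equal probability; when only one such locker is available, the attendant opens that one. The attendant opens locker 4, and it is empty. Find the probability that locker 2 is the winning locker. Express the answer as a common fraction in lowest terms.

Consider each possible location of the prize voucher in turn.
If it is in locker 1 (prior 1/4): locker 2 is available but not opened, probability 4/9; weight (1/4)·(4/9) = 1/9.
If it is in locker 2 (prior 1/4): locker 2 holds the prize so is unavailable; the attendant chooses uniformly among the 2 others, probability 1/2; weight (1/4)·(1/2) = 1/8.
If it is in locker 3 (prior 1/4): locker 2 is available but not opened; locker 4 gets probability (1 − 5/9)/2 = 2/9; weight (1/4)·(2/9) = 1/18.
If it is in locker 4 (prior 1/4): the attendant opened locker 4, so this case is ruled out; weight (1/4)·0 = 0.
The weights sum to 7/24.
So P(the prize voucher in locker 2 | the attendant opened locker 4) = (1/8) / (7/24) = 3/7.

3/7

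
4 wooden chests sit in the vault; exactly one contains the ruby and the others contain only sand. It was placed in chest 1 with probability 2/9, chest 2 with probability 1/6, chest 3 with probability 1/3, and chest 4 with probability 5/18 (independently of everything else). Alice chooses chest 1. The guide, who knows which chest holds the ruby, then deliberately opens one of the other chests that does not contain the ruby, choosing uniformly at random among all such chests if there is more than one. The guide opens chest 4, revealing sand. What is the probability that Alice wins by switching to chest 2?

Apply Bayes' rule, conditioning on where the ruby actually is.
If it is in chest 1 (prior 2/9): the guide has 3 equally likely choices, so probability 1/3; weight (2/9)·(1/3) = 2/27.
If it is in chest 2 (prior 1/6): the guide has 2 equally likely choices, so probability 1/2; weight (1/6)·(1/2) = 1/12.
If it is in chest 3 (prior 1/3): the guide has 2 equally likely choices, so probability 1/2; weight (1/3)·(1/2) = 1/6.
If it is in chest 4 (prior 5/18): the guide opened chest 4, so this case is ruled out; weight (5/18)·0 = 0.
The weights sum to 35/108.
So P(the ruby in chest 2 | the guide opened chest 4) = (1/12) / (35/108) = 9/35.

9/35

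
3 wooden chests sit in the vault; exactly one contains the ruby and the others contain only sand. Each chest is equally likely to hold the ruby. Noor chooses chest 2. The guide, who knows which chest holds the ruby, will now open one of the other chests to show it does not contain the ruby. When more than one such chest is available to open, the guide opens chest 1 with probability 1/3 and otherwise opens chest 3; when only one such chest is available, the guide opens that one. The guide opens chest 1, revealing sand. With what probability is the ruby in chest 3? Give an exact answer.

Condition on the true location of the ruby.
If it is in chest 1 (prior 1/3): the guide opened chest 1, so this case is ruled out; weight (1/3)·0 = 0.
If it is in chest 2 (prior 1/3): chest 1 is available, opened with probability 1/3; weight (1/3)·(1/3) = 1/9.
If it is in chest 3 (prior 1/3): only chest 1 is available, probability 1; weight (1/3)·1 = 1/3.
The weights sum to 4/9.
So P(the ruby in chest 3 | the guide opened chest 1) = (1/3) / (4/9) = 3/4.

3/4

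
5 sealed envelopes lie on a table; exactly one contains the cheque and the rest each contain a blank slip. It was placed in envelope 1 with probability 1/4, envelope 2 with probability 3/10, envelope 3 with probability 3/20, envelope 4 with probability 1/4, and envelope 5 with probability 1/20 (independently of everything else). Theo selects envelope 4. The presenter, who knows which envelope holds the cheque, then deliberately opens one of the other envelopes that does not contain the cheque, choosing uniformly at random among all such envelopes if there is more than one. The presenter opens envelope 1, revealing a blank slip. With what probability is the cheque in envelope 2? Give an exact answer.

24/55

Consider each possible location of the cheque in turn.
If it is in envelope 1 (prior 1/4): the presenter opened envelope 1, so this case is ruled out; weight (1/4)·0 = 0.
If it is in envelope 2 (prior 3/10): the presenter has 3 equally likely choices, so probability 1/3; weight (3/10)·(1/3) = 1/10.
If it is in envelope 3 (prior 3/20): the presenter has 3 equally likely choices, so probability 1/3; weight (3/20)·(1/3) = 1/20.
If it is in envelope 4 (prior 1/4): the presenter has 4 equally likely choices, so probability 1/4; weight (1/4)·(1/4) = 1/16.
If it is in envelope 5 (prior 1/20): the presenter has 3 equally likely choices, so probability 1/3; weight (1/20)·(1/3) = 1/60.
The weights sum to 11/48.
So P(the cheque in envelope 2 | the presenter opened envelope 1) = (1/10) / (11/48) = 24/55.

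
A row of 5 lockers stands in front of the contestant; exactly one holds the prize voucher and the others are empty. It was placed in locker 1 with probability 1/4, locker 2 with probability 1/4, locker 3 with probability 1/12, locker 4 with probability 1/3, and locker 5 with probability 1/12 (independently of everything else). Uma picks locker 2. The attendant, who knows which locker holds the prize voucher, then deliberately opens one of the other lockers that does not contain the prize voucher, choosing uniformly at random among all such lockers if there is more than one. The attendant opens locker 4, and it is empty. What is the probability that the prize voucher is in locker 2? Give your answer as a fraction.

9/29

Condition on the true location of the prize voucher.
If it is in locker 1 (prior 1/4): the attendant has 3 equally likely choices, so probability 1/3; weight (1/4)·(1/3) = 1/12.
If it is in locker 2 (prior 1/4): the attendant has 4 equally likely choices, so probability 1/4; weight (1/4)·(1/4) = 1/16.
If it is in either of lockers 3 and 5 (prior 1/12 each): the attendant has 3 equally likely choices, so probability 1/3; weight (1/12)·(1/3) = 1/36 each.
If it is in locker 4 (prior 1/3): the attendant opened locker 4, so this case is ruled out; weight (1/3)·0 = 0.
The weights sum to 29/144.
So P(the prize voucher in locker 2 | the attendant opened locker 4) = (1/16) / (29/144) = 9/29.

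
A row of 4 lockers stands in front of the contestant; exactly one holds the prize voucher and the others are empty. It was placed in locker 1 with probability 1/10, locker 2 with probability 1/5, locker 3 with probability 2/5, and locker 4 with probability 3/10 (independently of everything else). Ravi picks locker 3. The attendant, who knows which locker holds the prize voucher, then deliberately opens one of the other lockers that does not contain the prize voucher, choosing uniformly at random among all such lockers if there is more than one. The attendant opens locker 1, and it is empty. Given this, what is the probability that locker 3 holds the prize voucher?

Consider each possible location of the prize voucher in turn.
If it is in locker 1 (prior 1/10): the attendant opened locker 1, so this case is ruled out; weight (1/10)·0 = 0.
If it is in locker 2 (prior 1/5): the attendant has 2 equally likely choices, so probability 1/2; weight (1/5)·(1/2) = 1/10.
If it is in locker 3 (prior 2/5): the attendant has 3 equally likely choices, so probability 1/3; weight (2/5)·(1/3) = 2/15.
If it is in locker 4 (prior 3/10): the attendant has 2 equally likely choices, so probability 1/2; weight (3/10)·(1/2) = 3/20.
The weights sum to 23/60.
So P(the prize voucher in locker 3 | the attendant opened locker 1) = (2/15) / (23/60) = 8/23.

8/23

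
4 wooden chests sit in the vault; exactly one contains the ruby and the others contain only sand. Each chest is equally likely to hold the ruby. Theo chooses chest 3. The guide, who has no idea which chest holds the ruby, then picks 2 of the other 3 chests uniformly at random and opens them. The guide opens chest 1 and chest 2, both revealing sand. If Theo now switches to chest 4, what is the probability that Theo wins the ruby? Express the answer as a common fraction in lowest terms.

Apply Bayes' rule, conditioning on where the ruby actually is.
If it is in either of chests 1 and 2 (prior 1/4 each): that chest was opened and seen not to hold the prize — ruled out; weight (1/4)·0 = 0 each.
If it is in either of chests 3 and 4 (prior 1/4 each): the guide picks exactly this set with probability 1/3 regardless, and none is the prize; weight (1/4)·(1/3) = 1/12 each.
The weights sum to 1/6.
So P(the ruby in chest 4 | the guide opened chest 1 and chest 2) = (1/12) / (1/6) = 1/2.

1/2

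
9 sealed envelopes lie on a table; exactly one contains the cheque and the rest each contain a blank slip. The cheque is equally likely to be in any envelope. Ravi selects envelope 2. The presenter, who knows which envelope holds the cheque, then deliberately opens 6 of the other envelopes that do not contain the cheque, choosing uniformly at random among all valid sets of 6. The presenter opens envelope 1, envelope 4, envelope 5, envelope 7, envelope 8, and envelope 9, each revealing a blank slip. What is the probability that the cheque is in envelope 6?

Consider each possible location of the cheque in turn.
If it is in any of envelopes 1, 4, 5, 7, 8, and 9 (prior 1/9 each): that envelope was opened and seen not to hold the prize — ruled out; weight (1/9)·0 = 0 each.
If it is in envelope 2 (prior 1/9): the presenter has 28 equally likely choices, so probability 1/28; weight (1/9)·(1/28) = 1/252.
If it is in either of envelopes 3 and 6 (prior 1/9 each): the presenter has 7 equally likely choices, so probability 1/7; weight (1/9)·(1/7) = 1/63 each.
The weights sum to 1/28.
So P(the cheque in envelope 6 | the presenter opened envelope 1, envelope 4, envelope 5, envelope 7, envelope 8, and envelope 9) = (1/63) / (1/28) = 4/9.

4/9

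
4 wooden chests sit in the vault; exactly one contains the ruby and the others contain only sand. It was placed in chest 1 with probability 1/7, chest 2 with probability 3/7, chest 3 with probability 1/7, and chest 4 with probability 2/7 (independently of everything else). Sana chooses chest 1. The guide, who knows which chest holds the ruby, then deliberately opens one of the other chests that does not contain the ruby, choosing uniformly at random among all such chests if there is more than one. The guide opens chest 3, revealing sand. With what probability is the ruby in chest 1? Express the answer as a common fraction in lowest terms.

Condition on the true location of the ruby.
If it is in chest 1 (prior 1/7): the guide has 3 equally likely choices, so probability 1/3; weight (1/7)·(1/3) = 1/21.
If it is in chest 2 (prior 3/7): the guide has 2 equally likely choices, so probability 1/2; weight (3/7)·(1/2) = 3/14.
If it is in chest 3 (prior 1/7): the guide opened chest 3, so this case is ruled out; weight (1/7)·0 = 0.
If it is in chest 4 (prior 2/7): the guide has 2 equally likely choices, so probability 1/2; weight (2/7)·(1/2) = 1/7.
The weights sum to 17/42.
So P(the ruby in chest 1 | the guide opened chest 3) = (1/21) / (17/42) = 2/17.

2/17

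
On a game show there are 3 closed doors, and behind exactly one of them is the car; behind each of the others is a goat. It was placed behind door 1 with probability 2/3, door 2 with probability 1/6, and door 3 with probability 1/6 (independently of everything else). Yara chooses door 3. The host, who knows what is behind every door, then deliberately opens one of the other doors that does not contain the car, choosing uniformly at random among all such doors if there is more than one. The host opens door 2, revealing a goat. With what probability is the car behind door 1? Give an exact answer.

Apply Bayes' rule, conditioning on where the car actually is.
If it is behind door 1 (prior 2/3): the host has no choice, probability 1; weight (2/3)·1 = 2/3.
If it is behind door 2 (prior 1/6): the host opened door 2, so this case is ruled out; weight (1/6)·0 = 0.
If it is behind door 3 (prior 1/6): the host has 2 equally likely choices, so probability 1/2; weight (1/6)·(1/2) = 1/12.
The weights sum to 3/4.
So P(the car behind door 1 | the host opened door 2) = (2/3) / (3/4) = 8/9.

8/9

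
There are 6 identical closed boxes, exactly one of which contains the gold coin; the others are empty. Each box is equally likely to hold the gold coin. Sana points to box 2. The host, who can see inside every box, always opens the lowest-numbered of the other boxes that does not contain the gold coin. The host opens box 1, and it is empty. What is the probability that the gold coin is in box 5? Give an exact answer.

Apply Bayes' rule, conditioning on where the gold coin actually is.
If it is in box 1 (prior 1/6): the host opened box 1, so this case is ruled out; weight (1/6)·0 = 0.
If it is in any of boxes 2, 3, 4, 5, and 6 (prior 1/6 each): box 1 is the lowest-numbered option available, probability 1; weight (1/6)·1 = 1/6 each.
The weights sum to 5/6.
So P(the gold coin in box 5 | the host opened box 1) = (1/6) / (5/6) = 1/5.

1/5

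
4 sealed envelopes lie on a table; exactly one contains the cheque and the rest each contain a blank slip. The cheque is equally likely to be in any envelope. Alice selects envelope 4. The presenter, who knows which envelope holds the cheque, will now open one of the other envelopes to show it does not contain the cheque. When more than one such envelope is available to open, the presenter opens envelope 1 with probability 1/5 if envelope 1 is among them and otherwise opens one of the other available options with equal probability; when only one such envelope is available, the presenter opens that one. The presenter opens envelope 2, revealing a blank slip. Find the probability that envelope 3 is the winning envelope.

8/17

Apply Bayes' rule, conditioning on where the cheque actually is.
If it is in envelope 1 (prior 1/4): envelope 1 holds the prize so is unavailable; the presenter chooses uniformly among the 2 others, probability 1/2; weight (1/4)·(1/2) = 1/8.
If it is in envelope 2 (prior 1/4): the presenter opened envelope 2, so this case is ruled out; weight (1/4)·0 = 0.
If it is in envelope 3 (prior 1/4): envelope 1 is available but not opened, probability 4/5; weight (1/4)·(4/5) = 1/5.
If it is in envelope 4 (prior 1/4): envelope 1 is available but not opened; envelope 2 gets probability (1 − 1/5)/2 = 2/5; weight (1/4)·(2/5) = 1/10.
The weights sum to 17/40.
So P(the cheque in envelope 3 | the presenter opened envelope 2) = (1/5) / (17/40) = 8/17.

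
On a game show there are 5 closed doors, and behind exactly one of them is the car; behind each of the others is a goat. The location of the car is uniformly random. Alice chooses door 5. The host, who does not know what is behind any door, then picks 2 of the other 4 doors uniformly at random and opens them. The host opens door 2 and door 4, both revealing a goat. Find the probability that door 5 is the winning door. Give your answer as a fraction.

1/3

Consider each possible location of the car in turn.
If it is behind any of doors 1, 3, and 5 (prior 1/5 each): the host picks exactly this set with probability 1/6 regardless, and none is the prize; weight (1/5)·(1/6) = 1/30 each.
If it is behind either of doors 2 and 4 (prior 1/5 each): that door was opened and seen not to hold the prize — ruled out; weight (1/5)·0 = 0 each.
The weights sum to 1/10.
So P(the car behind door 5 | the host opened door 2 and door 4) = (1/30) / (1/10) = 1/3.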